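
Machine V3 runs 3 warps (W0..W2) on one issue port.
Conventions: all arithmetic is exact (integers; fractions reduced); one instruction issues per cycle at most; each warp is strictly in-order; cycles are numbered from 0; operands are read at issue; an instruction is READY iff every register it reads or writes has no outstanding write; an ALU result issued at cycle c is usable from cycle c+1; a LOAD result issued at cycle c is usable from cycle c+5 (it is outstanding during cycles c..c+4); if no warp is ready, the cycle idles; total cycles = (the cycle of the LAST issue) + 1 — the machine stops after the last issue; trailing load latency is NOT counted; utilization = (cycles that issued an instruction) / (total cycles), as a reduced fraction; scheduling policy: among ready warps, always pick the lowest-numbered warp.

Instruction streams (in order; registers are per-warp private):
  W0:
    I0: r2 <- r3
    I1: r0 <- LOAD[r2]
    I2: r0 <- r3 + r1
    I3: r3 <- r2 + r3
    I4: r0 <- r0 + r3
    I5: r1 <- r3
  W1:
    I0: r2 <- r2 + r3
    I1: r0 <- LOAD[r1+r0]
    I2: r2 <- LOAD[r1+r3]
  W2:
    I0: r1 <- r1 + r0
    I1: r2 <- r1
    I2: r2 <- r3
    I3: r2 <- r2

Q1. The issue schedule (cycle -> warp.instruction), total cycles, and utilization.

cycle 0: W0.I0
cycle 1: W0.I1
cycle 2: W1.I0
cycle 3: W1.I1
cycle 4: W1.I2
cycle 5: W2.I0
cycle 6: W0.I2
cycle 7: W0.I3
cycle 8: W0.I4
cycle 9: W0.I5
cycle 10: W2.I1
cycle 11: W2.I2
cycle 12: W2.I3

Answer: 13 cycles, utilization 1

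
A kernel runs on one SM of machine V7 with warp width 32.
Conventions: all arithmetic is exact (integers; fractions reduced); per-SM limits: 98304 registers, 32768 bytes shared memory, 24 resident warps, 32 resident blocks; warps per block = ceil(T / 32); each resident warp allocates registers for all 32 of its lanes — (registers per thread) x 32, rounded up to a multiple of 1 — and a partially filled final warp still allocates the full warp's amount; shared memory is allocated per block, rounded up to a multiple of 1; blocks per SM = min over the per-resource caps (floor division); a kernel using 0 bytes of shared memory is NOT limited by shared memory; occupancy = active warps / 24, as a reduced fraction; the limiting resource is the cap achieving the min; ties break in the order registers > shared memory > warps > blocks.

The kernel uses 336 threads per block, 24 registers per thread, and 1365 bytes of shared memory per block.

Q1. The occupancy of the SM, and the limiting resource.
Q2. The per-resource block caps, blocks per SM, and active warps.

Answer: occupancy 11/12, limited by warps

registers: 11 blocks
shared memory: 24 blocks
warps: 2 blocks
blocks: 32 blocks

Answer: 2 blocks, 22 active warps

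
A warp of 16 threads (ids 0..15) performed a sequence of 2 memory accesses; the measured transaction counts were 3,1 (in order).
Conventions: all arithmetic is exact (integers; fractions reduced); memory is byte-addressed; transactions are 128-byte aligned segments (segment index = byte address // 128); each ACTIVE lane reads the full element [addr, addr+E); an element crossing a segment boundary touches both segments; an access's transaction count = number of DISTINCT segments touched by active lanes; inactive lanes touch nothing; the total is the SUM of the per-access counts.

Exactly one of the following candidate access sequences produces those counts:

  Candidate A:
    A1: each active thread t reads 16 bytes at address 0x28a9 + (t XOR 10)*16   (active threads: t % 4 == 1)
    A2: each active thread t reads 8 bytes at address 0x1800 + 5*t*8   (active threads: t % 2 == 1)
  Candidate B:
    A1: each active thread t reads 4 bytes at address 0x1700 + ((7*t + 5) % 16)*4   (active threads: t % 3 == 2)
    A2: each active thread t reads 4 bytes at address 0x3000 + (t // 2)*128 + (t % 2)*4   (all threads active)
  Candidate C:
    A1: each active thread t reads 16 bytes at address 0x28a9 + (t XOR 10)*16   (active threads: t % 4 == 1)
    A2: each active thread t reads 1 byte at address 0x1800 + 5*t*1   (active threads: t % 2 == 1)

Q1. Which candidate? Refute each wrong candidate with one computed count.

A: A2 gives 5 transactions, not 1
B: A1 gives 1 transaction, not 3
C: all counts match (3,1)

Answer: C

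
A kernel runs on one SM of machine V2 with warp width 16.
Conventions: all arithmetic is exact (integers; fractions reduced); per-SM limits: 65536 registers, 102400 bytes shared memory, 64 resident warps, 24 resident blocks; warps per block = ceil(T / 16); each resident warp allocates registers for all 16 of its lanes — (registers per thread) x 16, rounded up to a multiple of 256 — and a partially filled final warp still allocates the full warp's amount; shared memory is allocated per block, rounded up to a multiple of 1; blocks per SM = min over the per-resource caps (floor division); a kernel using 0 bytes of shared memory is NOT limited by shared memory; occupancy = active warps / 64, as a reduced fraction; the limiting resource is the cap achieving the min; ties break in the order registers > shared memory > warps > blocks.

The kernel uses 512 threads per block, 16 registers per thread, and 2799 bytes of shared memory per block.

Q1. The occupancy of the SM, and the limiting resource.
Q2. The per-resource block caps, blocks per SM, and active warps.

Answer: occupancy 1, limited by warps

registers: 8 blocks
shared memory: 36 blocks
warps: 2 blocks
blocks: 24 blocks

Answer: 2 blocks, 64 active warps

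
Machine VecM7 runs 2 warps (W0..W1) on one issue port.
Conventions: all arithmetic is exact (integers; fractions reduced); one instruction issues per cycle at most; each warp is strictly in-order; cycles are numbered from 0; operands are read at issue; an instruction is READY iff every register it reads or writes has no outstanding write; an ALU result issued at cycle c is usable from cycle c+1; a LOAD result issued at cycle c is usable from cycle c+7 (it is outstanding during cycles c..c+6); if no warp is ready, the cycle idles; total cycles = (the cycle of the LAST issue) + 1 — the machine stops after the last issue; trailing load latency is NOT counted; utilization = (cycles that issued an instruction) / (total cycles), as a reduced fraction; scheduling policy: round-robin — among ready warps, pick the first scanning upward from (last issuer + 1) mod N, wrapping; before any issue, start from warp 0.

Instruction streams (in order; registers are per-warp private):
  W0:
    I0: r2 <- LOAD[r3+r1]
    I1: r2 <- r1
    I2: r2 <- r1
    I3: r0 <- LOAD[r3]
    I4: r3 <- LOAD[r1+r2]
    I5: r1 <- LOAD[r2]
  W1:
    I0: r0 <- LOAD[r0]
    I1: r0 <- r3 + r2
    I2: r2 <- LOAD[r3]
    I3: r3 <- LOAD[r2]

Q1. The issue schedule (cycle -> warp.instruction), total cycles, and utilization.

cycle 0: W0.I0
cycle 1: W1.I0
cycle 2: idle
cycle 3: idle
cycle 4: idle
cycle 5: idle
cycle 6: idle
cycle 7: W0.I1
cycle 8: W1.I1
cycle 9: W0.I2
cycle 10: W1.I2
cycle 11: W0.I3
cycle 12: W0.I4
cycle 13: W0.I5
cycle 14: idle
cycle 15: idle
cycle 16: idle
cycle 17: W1.I3

Answer: 18 cycles, utilization 5/9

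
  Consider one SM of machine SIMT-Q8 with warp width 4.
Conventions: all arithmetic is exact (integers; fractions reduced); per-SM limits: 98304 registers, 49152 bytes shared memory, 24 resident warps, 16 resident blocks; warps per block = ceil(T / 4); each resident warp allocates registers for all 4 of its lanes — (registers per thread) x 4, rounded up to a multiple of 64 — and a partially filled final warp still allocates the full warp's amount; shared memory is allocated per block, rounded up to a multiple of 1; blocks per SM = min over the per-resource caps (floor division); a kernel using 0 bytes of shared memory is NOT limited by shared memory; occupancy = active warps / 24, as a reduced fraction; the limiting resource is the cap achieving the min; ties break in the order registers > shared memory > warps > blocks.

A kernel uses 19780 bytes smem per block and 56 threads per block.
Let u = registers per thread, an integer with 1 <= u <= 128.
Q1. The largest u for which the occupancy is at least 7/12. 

Answer: u = 128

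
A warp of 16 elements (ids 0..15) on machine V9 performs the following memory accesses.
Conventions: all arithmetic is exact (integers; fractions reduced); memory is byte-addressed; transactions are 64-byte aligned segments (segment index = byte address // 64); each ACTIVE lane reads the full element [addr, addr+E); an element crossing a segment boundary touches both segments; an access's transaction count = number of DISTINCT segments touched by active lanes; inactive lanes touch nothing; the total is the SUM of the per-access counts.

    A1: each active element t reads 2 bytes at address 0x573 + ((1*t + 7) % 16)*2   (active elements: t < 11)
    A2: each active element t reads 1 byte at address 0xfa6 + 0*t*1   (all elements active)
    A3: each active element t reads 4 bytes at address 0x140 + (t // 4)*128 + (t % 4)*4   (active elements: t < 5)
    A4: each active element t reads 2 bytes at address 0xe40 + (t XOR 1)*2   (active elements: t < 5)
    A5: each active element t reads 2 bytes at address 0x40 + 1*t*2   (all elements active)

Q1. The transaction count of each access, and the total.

A1: 2 transactions
A2: 1 transaction
A3: 2 transactions
A4: 1 transaction
A5: 1 transaction

Answer: 2,1,2,1,1; total 7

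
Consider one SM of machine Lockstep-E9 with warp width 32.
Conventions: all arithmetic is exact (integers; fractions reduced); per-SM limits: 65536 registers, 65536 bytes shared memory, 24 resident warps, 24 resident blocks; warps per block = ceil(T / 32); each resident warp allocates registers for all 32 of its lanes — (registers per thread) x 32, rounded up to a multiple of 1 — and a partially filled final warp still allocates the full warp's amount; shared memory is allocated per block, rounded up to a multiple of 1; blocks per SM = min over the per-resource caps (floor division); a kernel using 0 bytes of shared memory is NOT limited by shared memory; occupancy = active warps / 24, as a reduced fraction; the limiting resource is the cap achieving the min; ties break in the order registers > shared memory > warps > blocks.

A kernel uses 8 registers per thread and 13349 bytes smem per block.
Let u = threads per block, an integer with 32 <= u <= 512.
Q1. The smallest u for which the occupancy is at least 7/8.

Answer: u = 161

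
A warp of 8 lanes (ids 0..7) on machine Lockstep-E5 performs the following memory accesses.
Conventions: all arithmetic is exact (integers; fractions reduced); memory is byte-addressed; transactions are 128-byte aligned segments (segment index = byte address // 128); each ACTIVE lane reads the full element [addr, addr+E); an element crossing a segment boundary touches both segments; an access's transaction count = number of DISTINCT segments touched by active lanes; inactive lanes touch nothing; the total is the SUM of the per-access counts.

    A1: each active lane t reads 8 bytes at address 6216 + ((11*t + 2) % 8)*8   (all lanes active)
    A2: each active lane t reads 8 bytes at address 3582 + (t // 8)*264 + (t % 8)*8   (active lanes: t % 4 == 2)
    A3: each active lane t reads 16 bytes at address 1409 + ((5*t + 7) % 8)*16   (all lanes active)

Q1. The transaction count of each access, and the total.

A1: 2 transactions
A2: 1 transaction
A3: 2 transactions

Answer: 2,1,2; total 5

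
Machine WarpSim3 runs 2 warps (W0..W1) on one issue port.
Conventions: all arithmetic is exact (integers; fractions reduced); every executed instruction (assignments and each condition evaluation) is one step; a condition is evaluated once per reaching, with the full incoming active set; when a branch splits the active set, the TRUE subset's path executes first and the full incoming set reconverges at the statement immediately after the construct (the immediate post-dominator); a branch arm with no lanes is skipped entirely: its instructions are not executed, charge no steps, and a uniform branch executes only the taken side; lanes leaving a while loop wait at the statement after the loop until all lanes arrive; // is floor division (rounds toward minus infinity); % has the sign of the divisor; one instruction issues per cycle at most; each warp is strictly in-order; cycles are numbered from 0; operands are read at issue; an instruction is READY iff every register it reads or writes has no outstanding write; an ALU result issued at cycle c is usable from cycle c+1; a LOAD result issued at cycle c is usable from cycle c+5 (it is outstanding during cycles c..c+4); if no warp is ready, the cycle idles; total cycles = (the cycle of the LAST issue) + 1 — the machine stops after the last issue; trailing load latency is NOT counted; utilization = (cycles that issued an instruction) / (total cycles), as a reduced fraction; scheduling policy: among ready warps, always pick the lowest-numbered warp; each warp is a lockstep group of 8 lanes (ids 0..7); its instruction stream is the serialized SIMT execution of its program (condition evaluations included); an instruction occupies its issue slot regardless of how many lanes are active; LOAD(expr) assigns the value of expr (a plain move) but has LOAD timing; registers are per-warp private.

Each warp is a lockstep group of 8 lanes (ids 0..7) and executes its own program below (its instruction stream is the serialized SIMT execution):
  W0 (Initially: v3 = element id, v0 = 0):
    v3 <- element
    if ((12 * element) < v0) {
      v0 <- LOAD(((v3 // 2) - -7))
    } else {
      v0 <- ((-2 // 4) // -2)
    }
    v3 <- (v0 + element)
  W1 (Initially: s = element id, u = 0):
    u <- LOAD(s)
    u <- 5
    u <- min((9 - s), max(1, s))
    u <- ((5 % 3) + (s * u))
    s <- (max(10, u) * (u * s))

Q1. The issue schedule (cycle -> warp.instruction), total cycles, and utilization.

cycle 0: W0.I0
cycle 1: W0.I1
cycle 2: W0.I2
cycle 3: W0.I3
cycle 4: W1.I0
cycle 5: idle
cycle 6: idle
cycle 7: idle
cycle 8: idle
cycle 9: W1.I1
cycle 10: W1.I2
cycle 11: W1.I3
cycle 12: W1.I4

Answer: 13 cycles, utilization 9/13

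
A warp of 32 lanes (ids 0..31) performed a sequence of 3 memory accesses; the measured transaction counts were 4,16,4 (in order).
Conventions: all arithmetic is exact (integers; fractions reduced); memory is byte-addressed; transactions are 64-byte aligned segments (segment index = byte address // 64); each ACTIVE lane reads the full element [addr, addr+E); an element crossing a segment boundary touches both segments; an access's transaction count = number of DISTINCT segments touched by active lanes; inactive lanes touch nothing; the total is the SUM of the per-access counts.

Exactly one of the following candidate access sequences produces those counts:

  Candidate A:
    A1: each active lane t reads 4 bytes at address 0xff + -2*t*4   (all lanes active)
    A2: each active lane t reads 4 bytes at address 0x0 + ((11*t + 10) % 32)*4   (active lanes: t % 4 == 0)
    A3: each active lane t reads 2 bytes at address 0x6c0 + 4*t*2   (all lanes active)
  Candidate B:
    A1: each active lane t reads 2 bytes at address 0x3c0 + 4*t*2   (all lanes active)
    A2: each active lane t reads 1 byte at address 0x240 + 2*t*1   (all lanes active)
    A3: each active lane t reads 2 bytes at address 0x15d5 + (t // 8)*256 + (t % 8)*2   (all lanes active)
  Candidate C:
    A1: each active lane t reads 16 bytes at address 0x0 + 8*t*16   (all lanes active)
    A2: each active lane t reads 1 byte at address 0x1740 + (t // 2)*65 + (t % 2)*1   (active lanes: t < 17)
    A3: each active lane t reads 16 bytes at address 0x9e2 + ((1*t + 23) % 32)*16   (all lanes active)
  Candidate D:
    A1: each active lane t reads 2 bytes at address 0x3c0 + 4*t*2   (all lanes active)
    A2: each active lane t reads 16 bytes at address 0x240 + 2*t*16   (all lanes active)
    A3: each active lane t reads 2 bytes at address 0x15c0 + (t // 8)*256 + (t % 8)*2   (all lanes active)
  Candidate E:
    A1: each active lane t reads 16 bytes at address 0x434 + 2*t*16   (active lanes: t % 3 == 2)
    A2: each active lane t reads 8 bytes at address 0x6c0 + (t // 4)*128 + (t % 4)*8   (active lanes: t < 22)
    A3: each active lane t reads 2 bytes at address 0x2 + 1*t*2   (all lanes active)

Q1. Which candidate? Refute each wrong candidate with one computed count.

A: A1 gives 5 transactions, not 4
B: A2 gives 1 transaction, not 16
C: A1 gives 32 transactions, not 4
E: A1 gives 15 transactions, not 4
D: all counts match (4,16,4)

Answer: D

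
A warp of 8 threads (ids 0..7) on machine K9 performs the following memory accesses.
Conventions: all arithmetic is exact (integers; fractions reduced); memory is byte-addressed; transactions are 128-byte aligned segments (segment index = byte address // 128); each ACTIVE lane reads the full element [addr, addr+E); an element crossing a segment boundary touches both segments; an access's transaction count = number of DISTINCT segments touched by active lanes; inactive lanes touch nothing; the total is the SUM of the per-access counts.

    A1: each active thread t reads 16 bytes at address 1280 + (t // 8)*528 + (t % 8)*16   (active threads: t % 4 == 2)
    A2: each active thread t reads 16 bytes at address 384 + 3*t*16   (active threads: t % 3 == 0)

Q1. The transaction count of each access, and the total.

A1: 1 transaction
A2: 3 transactions

Answer: 1,3; total 4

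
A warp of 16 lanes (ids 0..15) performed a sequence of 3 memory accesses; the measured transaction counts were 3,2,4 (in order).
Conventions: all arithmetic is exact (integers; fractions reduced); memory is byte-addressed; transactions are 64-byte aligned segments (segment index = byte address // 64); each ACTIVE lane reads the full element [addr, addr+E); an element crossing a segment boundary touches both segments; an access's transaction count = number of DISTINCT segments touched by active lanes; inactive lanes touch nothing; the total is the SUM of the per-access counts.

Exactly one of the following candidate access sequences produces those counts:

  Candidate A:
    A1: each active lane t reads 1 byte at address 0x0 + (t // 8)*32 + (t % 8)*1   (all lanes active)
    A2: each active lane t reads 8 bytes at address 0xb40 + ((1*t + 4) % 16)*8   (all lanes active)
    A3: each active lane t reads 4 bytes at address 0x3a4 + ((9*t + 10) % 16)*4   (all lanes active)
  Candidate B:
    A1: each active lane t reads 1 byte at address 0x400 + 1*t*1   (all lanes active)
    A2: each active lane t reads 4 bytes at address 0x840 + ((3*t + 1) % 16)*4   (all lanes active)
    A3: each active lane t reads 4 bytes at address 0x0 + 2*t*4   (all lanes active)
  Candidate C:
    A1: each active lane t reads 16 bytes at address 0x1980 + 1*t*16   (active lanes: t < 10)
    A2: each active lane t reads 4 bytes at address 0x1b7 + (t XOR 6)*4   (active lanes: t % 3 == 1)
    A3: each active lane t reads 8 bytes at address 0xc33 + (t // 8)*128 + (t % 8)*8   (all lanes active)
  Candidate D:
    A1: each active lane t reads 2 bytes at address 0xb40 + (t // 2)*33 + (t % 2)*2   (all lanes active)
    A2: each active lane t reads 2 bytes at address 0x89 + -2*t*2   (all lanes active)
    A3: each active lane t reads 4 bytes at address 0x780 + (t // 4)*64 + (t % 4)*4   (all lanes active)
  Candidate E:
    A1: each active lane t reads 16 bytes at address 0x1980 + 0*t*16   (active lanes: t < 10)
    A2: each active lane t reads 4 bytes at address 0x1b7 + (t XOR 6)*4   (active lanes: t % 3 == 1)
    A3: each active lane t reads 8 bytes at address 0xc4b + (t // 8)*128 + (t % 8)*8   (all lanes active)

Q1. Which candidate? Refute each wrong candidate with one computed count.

A: A1 gives 1 transaction, not 3
B: A1 gives 1 transaction, not 3
D: A1 gives 4 transactions, not 3
E: A1 gives 1 transaction, not 3
C: all counts match (3,2,4)

Answer: C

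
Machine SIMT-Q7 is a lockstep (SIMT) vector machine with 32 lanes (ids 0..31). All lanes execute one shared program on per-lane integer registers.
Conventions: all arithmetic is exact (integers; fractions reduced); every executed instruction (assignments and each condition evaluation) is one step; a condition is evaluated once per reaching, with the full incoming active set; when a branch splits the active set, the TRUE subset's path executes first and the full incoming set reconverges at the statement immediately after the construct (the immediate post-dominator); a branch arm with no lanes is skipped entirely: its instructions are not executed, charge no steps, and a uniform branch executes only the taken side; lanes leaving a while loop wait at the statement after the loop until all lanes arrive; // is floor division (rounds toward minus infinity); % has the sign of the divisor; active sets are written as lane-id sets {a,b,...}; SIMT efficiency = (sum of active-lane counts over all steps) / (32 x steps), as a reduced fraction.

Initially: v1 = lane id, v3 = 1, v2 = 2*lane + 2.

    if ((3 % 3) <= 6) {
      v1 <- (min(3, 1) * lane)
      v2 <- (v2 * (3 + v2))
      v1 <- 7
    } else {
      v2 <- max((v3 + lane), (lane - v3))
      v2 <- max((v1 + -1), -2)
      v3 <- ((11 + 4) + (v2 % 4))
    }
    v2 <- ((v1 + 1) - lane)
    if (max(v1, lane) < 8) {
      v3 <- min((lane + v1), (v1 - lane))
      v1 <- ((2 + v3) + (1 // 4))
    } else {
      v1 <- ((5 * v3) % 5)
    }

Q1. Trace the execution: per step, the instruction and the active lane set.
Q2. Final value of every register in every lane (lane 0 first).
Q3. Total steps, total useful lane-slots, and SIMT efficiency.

step 0: eval ((3 % 3) <= 6)          {0,1,2,3,4,5,6,7,8,9,10,11,12,13,14,15,16,17,18,19,20,21,22,23,24,25,26,27,28,29,30,31}
step 1: v1 <- (min(3, 1) * lane)     {0,1,2,3,4,5,6,7,8,9,10,11,12,13,14,15,16,17,18,19,20,21,22,23,24,25,26,27,28,29,30,31}
step 2: v2 <- (v2 * (3 + v2))        {0,1,2,3,4,5,6,7,8,9,10,11,12,13,14,15,16,17,18,19,20,21,22,23,24,25,26,27,28,29,30,31}
step 3: v1 <- 7                      {0,1,2,3,4,5,6,7,8,9,10,11,12,13,14,15,16,17,18,19,20,21,22,23,24,25,26,27,28,29,30,31}
step 4: v2 <- ((v1 + 1) - lane)      {0,1,2,3,4,5,6,7,8,9,10,11,12,13,14,15,16,17,18,19,20,21,22,23,24,25,26,27,28,29,30,31}
step 5: eval (max(v1, lane) < 8)     {0,1,2,3,4,5,6,7,8,9,10,11,12,13,14,15,16,17,18,19,20,21,22,23,24,25,26,27,28,29,30,31}
step 6: v3 <- min((lane + v1), (v1 - lane)) {0,1,2,3,4,5,6,7}
step 7: v1 <- ((2 + v3) + (1 // 4))  {0,1,2,3,4,5,6,7}
step 8: v1 <- ((5 * v3) % 5)         {8,9,10,11,12,13,14,15,16,17,18,19,20,21,22,23,24,25,26,27,28,29,30,31}

Answer: 9 steps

v1: 9,8,7,6,5,4,3,2,0,0,0,0,0,0,0,0,0,0,0,0,0,0,0,0,0,0,0,0,0,0,0,0
v3: 7,6,5,4,3,2,1,0,1,1,1,1,1,1,1,1,1,1,1,1,1,1,1,1,1,1,1,1,1,1,1,1
v2: 8,7,6,5,4,3,2,1,0,-1,-2,-3,-4,-5,-6,-7,-8,-9,-10,-11,-12,-13,-14,-15,-16,-17,-18,-19,-20,-21,-22,-23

steps = 9; useful = 232; efficiency = 232/288 = 29/36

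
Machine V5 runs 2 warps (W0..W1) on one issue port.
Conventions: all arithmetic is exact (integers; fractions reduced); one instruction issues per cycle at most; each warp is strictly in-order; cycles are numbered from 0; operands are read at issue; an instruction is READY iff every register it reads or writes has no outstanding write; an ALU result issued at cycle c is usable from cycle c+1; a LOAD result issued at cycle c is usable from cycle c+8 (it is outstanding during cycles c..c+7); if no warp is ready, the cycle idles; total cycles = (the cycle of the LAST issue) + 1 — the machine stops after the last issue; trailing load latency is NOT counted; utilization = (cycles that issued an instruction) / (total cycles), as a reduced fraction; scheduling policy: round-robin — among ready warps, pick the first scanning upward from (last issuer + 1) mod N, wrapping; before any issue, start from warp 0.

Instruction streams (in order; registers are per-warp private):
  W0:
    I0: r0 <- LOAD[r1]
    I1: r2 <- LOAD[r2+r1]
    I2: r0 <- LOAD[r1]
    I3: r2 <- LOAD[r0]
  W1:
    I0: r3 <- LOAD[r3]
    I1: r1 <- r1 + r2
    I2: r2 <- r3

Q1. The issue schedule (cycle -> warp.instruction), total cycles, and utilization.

cycle 0: W0.I0
cycle 1: W1.I0
cycle 2: W0.I1
cycle 3: W1.I1
cycle 4: idle
cycle 5: idle
cycle 6: idle
cycle 7: idle
cycle 8: W0.I2
cycle 9: W1.I2
cycle 10: idle
cycle 11: idle
cycle 12: idle
cycle 13: idle
cycle 14: idle
cycle 15: idle
cycle 16: W0.I3

Answer: 17 cycles, utilization 7/17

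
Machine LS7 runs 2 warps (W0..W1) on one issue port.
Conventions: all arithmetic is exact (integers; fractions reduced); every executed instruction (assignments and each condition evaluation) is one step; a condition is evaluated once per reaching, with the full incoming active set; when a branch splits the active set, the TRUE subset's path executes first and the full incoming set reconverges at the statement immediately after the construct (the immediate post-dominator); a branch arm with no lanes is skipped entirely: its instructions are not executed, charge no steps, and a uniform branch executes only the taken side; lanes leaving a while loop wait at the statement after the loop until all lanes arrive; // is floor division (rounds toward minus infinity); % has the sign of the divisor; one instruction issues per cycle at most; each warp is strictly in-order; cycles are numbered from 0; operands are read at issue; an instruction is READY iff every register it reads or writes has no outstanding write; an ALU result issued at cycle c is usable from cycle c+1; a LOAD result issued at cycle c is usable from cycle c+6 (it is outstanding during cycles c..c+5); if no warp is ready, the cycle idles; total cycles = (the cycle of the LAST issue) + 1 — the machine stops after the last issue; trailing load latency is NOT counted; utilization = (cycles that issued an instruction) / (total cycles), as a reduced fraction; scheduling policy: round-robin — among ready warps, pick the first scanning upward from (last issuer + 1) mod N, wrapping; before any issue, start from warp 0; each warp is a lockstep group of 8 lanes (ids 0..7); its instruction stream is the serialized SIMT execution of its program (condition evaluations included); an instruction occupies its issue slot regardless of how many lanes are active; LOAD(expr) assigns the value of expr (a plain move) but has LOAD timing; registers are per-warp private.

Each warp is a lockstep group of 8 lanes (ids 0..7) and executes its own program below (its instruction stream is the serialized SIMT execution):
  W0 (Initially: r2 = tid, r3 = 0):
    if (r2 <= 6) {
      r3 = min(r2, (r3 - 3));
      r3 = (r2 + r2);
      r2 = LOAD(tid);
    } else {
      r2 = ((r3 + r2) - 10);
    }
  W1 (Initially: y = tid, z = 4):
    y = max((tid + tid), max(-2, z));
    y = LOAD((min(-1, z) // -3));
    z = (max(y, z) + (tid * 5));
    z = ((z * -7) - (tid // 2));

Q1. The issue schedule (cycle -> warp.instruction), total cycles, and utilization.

cycle 0: W0.I0
cycle 1: W1.I0
cycle 2: W0.I1
cycle 3: W1.I1
cycle 4: W0.I2
cycle 5: W0.I3
cycle 6: idle
cycle 7: idle
cycle 8: idle
cycle 9: W1.I2
cycle 10: W1.I3
cycle 11: W0.I4

Answer: 12 cycles, utilization 3/4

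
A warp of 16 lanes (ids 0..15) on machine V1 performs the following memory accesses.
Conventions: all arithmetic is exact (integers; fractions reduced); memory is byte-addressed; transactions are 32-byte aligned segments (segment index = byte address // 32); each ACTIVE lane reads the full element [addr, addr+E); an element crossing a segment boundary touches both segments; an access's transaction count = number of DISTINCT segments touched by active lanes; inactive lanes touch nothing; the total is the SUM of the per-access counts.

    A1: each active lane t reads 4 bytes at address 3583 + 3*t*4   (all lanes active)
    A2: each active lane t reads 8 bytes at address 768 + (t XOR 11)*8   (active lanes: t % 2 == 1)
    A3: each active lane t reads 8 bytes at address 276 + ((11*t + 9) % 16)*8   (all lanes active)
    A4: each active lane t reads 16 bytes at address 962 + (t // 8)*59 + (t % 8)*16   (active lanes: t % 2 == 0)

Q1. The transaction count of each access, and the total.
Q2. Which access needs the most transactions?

A1: 7 transactions
A2: 4 transactions
A3: 5 transactions
A4: 6 transactions

Answer: 7,4,5,6; total 22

Answer: A1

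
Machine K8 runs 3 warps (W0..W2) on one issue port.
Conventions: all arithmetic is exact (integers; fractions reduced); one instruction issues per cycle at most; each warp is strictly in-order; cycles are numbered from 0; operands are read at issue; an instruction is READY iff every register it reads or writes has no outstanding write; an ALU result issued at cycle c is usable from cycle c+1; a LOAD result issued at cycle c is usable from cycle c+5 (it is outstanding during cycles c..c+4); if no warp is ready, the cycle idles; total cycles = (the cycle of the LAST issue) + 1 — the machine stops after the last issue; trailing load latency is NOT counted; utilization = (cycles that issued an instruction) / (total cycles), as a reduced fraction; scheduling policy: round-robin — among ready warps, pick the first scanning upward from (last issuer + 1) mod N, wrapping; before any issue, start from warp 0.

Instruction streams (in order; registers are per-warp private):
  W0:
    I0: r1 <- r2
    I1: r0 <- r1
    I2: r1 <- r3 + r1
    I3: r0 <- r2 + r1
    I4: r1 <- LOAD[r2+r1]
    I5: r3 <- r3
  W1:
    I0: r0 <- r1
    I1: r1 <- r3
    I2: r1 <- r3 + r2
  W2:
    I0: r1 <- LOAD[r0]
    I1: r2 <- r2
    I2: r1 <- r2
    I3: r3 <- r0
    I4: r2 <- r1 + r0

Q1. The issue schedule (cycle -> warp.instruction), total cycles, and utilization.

cycle 0: W0.I0
cycle 1: W1.I0
cycle 2: W2.I0
cycle 3: W0.I1
cycle 4: W1.I1
cycle 5: W2.I1
cycle 6: W0.I2
cycle 7: W1.I2
cycle 8: W2.I2
cycle 9: W0.I3
cycle 10: W2.I3
cycle 11: W0.I4
cycle 12: W2.I4
cycle 13: W0.I5

Answer: 14 cycles, utilization 1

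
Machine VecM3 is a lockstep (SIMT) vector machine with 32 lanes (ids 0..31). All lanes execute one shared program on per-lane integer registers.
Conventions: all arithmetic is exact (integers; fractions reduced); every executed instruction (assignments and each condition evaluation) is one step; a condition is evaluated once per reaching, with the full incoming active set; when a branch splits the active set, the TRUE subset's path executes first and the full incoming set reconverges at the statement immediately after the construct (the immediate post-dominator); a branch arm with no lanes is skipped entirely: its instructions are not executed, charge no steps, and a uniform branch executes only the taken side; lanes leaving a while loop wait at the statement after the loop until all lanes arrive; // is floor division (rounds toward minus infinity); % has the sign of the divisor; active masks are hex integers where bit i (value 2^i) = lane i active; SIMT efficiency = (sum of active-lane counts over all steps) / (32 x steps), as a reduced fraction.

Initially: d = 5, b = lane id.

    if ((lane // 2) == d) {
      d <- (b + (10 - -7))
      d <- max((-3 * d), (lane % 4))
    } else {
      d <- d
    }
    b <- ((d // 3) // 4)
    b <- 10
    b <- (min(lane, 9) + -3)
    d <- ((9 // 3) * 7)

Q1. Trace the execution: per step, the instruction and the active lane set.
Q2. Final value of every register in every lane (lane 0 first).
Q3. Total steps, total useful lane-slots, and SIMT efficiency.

step 0: eval ((lane // 2) == d)      0xffffffff
step 1: d <- (b + (10 - -7))         0x00000c00
step 2: d <- max((-3 * d), (lane % 4)) 0x00000c00
step 3: d <- d                       0xfffff3ff
step 4: b <- ((d // 3) // 4)         0xffffffff
step 5: b <- 10                      0xffffffff
step 6: b <- (min(lane, 9) + -3)     0xffffffff
step 7: d <- ((9 // 3) * 7)          0xffffffff

Answer: 8 steps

d: 21,21,21,21,21,21,21,21,21,21,21,21,21,21,21,21,21,21,21,21,21,21,21,21,21,21,21,21,21,21,21,21
b: -3,-2,-1,0,1,2,3,4,5,6,6,6,6,6,6,6,6,6,6,6,6,6,6,6,6,6,6,6,6,6,6,6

steps = 8; useful = 194; efficiency = 194/256 = 97/128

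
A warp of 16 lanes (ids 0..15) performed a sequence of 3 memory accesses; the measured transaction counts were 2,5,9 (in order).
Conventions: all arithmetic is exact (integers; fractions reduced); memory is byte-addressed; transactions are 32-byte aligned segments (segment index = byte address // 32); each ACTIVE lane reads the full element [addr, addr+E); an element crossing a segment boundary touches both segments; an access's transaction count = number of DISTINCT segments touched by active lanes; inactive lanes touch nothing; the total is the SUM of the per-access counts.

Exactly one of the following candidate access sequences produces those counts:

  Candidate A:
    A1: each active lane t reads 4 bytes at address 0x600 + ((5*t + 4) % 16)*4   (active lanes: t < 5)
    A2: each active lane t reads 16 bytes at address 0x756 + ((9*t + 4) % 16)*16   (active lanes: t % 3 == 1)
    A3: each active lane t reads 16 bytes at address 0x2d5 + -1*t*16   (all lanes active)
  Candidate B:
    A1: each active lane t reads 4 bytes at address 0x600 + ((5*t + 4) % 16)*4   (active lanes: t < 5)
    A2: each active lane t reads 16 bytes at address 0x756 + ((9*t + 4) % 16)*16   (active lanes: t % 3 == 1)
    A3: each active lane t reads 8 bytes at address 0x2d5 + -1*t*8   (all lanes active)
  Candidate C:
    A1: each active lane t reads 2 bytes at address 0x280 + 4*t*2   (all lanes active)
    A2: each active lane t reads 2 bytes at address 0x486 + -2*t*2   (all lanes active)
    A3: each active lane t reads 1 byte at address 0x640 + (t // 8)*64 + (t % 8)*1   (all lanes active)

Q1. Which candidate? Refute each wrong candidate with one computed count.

B: A3 gives 5 transactions, not 9
C: A1 gives 4 transactions, not 2
A: all counts match (2,5,9)

Answer: A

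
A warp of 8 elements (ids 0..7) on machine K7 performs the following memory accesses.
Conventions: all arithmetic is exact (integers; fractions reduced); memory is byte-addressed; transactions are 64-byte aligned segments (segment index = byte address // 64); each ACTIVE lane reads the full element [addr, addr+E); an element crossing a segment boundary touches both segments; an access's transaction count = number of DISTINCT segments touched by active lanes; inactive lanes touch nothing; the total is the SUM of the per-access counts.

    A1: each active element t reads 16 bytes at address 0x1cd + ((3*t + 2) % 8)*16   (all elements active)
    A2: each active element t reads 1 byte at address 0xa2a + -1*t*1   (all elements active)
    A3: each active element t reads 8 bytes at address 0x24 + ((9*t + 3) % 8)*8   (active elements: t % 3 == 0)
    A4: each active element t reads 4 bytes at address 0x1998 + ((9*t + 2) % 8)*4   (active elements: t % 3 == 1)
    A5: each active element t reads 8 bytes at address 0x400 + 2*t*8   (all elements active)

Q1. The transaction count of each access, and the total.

A1: 3 transactions
A2: 1 transaction
A3: 2 transactions
A4: 1 transaction
A5: 2 transactions

Answer: 3,1,2,1,2; total 9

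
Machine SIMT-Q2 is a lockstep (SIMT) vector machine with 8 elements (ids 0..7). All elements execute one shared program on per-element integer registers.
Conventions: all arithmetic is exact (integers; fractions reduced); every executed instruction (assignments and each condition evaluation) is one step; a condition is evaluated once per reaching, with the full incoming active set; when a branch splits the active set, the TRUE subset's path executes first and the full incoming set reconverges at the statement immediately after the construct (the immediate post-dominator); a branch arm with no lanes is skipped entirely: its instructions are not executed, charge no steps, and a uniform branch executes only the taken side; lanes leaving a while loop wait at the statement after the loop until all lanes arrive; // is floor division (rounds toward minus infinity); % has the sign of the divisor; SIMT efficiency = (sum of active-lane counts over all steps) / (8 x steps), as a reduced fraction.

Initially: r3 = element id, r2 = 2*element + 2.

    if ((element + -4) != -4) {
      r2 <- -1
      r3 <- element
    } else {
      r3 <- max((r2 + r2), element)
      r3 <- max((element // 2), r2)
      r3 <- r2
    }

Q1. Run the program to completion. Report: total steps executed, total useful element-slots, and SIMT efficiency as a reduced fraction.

Answer: 6 steps, 25 useful, 25/48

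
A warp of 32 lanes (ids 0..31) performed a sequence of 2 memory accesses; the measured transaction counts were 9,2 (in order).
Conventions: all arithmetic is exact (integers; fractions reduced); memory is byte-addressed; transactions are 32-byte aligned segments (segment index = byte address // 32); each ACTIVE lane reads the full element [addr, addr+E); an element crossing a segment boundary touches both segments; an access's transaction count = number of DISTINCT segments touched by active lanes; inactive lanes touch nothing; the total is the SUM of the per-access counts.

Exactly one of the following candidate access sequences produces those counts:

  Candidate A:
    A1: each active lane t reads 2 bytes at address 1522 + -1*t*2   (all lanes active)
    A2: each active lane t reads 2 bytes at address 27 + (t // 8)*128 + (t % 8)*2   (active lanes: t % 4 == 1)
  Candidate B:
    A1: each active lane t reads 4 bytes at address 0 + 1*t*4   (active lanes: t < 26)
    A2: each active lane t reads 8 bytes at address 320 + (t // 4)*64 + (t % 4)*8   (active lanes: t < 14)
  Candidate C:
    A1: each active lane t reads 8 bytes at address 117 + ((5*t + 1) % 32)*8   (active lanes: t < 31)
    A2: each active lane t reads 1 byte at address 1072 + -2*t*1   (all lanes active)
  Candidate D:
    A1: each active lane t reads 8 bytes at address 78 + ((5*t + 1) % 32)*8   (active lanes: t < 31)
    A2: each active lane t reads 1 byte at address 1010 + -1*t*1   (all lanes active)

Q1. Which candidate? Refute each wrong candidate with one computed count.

A: A1 gives 3 transactions, not 9
B: A1 gives 4 transactions, not 9
C: A2 gives 3 transactions, not 2
D: all counts match (9,2)

Answer: D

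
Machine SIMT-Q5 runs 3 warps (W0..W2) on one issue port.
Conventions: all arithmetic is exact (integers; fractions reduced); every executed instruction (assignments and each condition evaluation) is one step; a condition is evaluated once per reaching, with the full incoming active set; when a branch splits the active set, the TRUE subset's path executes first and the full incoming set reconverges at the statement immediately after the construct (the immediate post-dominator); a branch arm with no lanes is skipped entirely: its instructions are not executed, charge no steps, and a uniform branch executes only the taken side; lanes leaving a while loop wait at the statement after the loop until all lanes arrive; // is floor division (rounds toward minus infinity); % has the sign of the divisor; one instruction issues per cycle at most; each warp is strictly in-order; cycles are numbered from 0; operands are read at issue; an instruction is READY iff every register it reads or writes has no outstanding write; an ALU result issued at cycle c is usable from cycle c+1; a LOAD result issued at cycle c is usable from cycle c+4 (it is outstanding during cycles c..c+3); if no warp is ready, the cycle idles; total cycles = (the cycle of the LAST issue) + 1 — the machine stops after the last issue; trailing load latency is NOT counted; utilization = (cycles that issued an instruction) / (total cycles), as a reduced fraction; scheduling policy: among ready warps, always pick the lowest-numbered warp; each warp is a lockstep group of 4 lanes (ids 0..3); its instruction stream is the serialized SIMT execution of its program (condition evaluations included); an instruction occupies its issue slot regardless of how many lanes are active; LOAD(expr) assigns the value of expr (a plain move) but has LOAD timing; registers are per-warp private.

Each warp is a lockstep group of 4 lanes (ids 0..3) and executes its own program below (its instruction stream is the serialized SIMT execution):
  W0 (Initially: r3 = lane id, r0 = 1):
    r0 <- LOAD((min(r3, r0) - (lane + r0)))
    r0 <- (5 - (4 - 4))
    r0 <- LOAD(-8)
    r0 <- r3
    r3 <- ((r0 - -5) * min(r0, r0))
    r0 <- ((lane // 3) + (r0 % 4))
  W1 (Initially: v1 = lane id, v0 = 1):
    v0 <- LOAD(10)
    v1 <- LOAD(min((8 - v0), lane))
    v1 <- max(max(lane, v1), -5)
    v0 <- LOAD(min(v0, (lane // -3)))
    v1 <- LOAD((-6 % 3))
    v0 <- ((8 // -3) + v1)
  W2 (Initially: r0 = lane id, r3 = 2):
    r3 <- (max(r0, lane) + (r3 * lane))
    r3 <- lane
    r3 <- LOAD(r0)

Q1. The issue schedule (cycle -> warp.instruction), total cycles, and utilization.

cycle 0: W0.I0
cycle 1: W1.I0
cycle 2: W2.I0
cycle 3: W2.I1
cycle 4: W0.I1
cycle 5: W0.I2
cycle 6: W1.I1
cycle 7: W2.I2
cycle 8: idle
cycle 9: W0.I3
cycle 10: W0.I4
cycle 11: W0.I5
cycle 12: W1.I2
cycle 13: W1.I3
cycle 14: W1.I4
cycle 15: idle
cycle 16: idle
cycle 17: idle
cycle 18: W1.I5

Answer: 19 cycles, utilization 15/19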